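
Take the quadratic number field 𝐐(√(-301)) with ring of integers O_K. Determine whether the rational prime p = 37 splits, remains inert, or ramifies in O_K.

Since -301 ≢ 1 mod 4, the ring of integers is ℤ[√-301] with discriminant 4·(-301) = -1204.
disc(K) = -1204 is not divisible by 37; 37 is unramified.
Euler's criterion: (-301)^18 mod 37 = 36. Thus (-301|37) = -1.
(-301/37) = -1, so 37 is inert.

remains prime (inert)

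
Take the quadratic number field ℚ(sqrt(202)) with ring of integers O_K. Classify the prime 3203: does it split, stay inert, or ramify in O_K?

Since 202 ≢ 1 mod 4, the ring of integers is ℤ[√202] with discriminant 4·202 = 808.
Since gcd(3203, 808) = 1 the prime 3203 does not ramify.
Euler's criterion: 202^1601 mod 3203 = 1. Thus (202|3203) = 1.
d is a quadratic residue mod p, hence 3203 splits in O_K.

3203 splits in O_K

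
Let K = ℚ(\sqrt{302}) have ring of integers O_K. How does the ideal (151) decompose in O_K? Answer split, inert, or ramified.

d = 302 ≡ 2 (mod 4), so O_K = ℤ[√302] and disc(K) = 4d = 1208.
151 divides disc(K) = 1208, so 151 ramifies.

ramified — (151) = 𝔭²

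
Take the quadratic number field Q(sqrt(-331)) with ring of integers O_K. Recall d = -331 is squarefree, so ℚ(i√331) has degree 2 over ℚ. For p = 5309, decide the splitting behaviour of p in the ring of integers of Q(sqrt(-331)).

Since -331 ≡ 1 mod 4, the ring of integers is ℤ[(1+√-331)/2] with discriminant -331.
5309 ∤ -331, so 5309 is unramified.
Euler's criterion: (-331)^2654 mod 5309 = 5308. Thus (-331|5309) = -1.
d is a non-residue mod p, hence 5309 remains inert in O_K.

inert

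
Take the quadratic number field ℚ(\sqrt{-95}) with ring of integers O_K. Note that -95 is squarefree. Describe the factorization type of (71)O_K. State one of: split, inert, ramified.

inert — (71) stays prime in O_K

-95 mod 4 = 1, hence disc K = -95 and O_K = ℤ[(1+√-95)/2].
Since gcd(71, -95) = 1 the prime 71 does not ramify.
(-95/71) = 47^35 mod 71 = 70, giving Legendre symbol -1.
d is a non-residue mod p, hence 71 remains inert in O_K.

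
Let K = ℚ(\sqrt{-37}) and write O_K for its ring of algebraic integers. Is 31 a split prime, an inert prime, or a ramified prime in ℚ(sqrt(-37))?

split — (31) = 𝔭₁𝔭₂ with 𝔭₁ ≠ 𝔭₂

-37 mod 4 = 3, hence disc K = 4·(-37) = -148 and O_K = ℤ[√-37].
Since gcd(31, -148) = 1 the prime 31 does not ramify.
Compute (-37/31) via Euler: 25^((31-1)/2) mod 31 = 1, so (-37/31) = 1.
d is a quadratic residue mod p, hence 31 splits in O_K.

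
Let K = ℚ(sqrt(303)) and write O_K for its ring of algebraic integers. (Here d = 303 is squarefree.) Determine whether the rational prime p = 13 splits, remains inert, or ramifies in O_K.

Since 303 ≢ 1 mod 4, the ring of integers is ℤ[√303] with discriminant 4·303 = 1212.
Since gcd(13, 1212) = 1 the prime 13 does not ramify.
Euler's criterion: 303^6 mod 13 = 1. Thus (303|13) = 1.
Legendre symbol 1 ⇒ 13 is split.

splits completely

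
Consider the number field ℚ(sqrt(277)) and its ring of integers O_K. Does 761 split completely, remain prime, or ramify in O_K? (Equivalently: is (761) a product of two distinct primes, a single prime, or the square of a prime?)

split — (761) = 𝔭₁𝔭₂ with 𝔭₁ ≠ 𝔭₂

d = 277 ≡ 1 (mod 4), so O_K = ℤ[(1+√277)/2] and disc(K) = d = 277.
disc(K) = 277 is not divisible by 761; 761 is unramified.
Legendre symbol by Euler's criterion: (277/761) ≡ 277^380 ≡ 1 (mod 761), i.e. (277/761) = 1.
(277/761) = 1, so 761 splits.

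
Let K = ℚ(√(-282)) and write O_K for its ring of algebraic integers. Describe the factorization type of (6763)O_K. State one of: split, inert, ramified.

d = -282 ≡ 2 (mod 4), so O_K = ℤ[√-282] and disc(K) = 4d = -1128.
disc(K) = -1128 is not divisible by 6763; 6763 is unramified.
Euler's criterion: (-282)^3381 mod 6763 = 1. Thus (-282|6763) = 1.
(-282/6763) = 1, so 6763 splits.

p splits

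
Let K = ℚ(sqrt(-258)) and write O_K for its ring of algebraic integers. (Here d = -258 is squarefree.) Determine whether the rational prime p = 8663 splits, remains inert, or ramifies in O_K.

8663 remains inert

-258 mod 4 = 2, hence disc K = 4·(-258) = -1032 and O_K = ℤ[√-258].
8663 ∤ -1032, so 8663 is unramified.
Legendre symbol by Euler's criterion: (-258/8663) ≡ (-258)^4331 ≡ 8662 (mod 8663), i.e. (-258/8663) = -1.
Legendre symbol -1 ⇒ 8663 is inert.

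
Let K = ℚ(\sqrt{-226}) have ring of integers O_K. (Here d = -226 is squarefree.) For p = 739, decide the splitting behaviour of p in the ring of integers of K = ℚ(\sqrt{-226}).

-226 mod 4 = 2, hence disc K = 4·(-226) = -904 and O_K = ℤ[√-226].
739 ∤ -904, so 739 is unramified.
Legendre symbol by Euler's criterion: (-226/739) ≡ (-226)^369 ≡ 1 (mod 739), i.e. (-226/739) = 1.
(-226/739) = 1, so 739 splits.

p splits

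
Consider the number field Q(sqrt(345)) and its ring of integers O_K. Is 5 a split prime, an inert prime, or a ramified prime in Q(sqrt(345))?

345 mod 4 = 1, hence disc K = 345 and O_K = ℤ[(1+√345)/2].
5 divides disc(K) = 345, so 5 ramifies.

ramified — (5) = 𝔭²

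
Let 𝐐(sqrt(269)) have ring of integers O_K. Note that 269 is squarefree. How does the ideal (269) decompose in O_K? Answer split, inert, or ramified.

d = 269 ≡ 1 (mod 4), so O_K = ℤ[(1+√269)/2] and disc(K) = d = 269.
Ramification test: 269 | 269. The prime 269 ramifies in K.

269 is ramified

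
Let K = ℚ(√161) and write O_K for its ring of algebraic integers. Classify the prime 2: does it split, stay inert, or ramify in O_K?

Since 161 ≡ 1 mod 4, the ring of integers is ℤ[(1+√161)/2] with discriminant 161.
disc(K) = 161 is not divisible by 2; 2 is unramified.
For p = 2 with d ≡ 1 (mod 4): d mod 8 = 1, so 2 splits.

split — (2) = 𝔭₁𝔭₂ with 𝔭₁ ≠ 𝔭₂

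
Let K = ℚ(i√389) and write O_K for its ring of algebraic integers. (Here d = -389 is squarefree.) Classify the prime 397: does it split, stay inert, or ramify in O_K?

d = -389 ≡ 3 (mod 4), so O_K = ℤ[√-389] and disc(K) = 4d = -1556.
397 ∤ -1556, so 397 is unramified.
Euler's criterion: (-389)^198 mod 397 = 396. Thus (-389|397) = -1.
Legendre symbol -1 ⇒ 397 is inert.

397 remains inert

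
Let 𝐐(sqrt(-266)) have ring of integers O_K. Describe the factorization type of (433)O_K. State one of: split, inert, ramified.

d = -266 ≡ 2 (mod 4), so O_K = ℤ[√-266] and disc(K) = 4d = -1064.
Since gcd(433, -1064) = 1 the prime 433 does not ramify.
Euler's criterion: (-266)^216 mod 433 = 1. Thus (-266|433) = 1.
d is a quadratic residue mod p, hence 433 splits in O_K.

splits completely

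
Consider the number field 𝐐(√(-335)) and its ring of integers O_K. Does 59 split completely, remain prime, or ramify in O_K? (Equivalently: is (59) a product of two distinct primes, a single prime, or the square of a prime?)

split — (59) = 𝔭₁𝔭₂ with 𝔭₁ ≠ 𝔭₂

-335 mod 4 = 1, hence disc K = -335 and O_K = ℤ[(1+√-335)/2].
59 ∤ -335, so 59 is unramified.
Compute (-335/59) via Euler: 19^((59-1)/2) mod 59 = 1, so (-335/59) = 1.
d is a quadratic residue mod p, hence 59 splits in O_K.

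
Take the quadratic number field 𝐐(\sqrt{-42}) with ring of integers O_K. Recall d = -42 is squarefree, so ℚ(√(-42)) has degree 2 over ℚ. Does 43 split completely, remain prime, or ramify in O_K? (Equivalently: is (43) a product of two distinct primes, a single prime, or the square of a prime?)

-42 mod 4 = 2, hence disc K = 4·(-42) = -168 and O_K = ℤ[√-42].
disc(K) = -168 is not divisible by 43; 43 is unramified.
Legendre symbol by Euler's criterion: (-42/43) ≡ (-42)^21 ≡ 1 (mod 43), i.e. (-42/43) = 1.
Legendre symbol 1 ⇒ 43 is split.

splits completely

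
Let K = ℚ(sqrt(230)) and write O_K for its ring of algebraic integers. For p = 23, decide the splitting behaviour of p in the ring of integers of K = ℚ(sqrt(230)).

ramifies in O_K

d = 230 ≡ 2 (mod 4), so O_K = ℤ[√230] and disc(K) = 4d = 920.
Ramification test: 23 | 920. The prime 23 ramifies in K.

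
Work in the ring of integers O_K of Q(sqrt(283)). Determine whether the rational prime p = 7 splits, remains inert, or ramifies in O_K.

283 mod 4 = 3, hence disc K = 4·283 = 1132 and O_K = ℤ[√283].
disc(K) = 1132 is not divisible by 7; 7 is unramified.
Legendre symbol by Euler's criterion: (283/7) ≡ 283^3 ≡ 6 (mod 7), i.e. (283/7) = -1.
Legendre symbol -1 ⇒ 7 is inert.

7 remains inert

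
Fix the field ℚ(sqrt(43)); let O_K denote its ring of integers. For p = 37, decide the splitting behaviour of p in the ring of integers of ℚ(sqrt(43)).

d = 43 ≡ 3 (mod 4), so O_K = ℤ[√43] and disc(K) = 4d = 172.
37 ∤ 172, so 37 is unramified.
Legendre symbol by Euler's criterion: (43/37) ≡ 43^18 ≡ 36 (mod 37), i.e. (43/37) = -1.
Legendre symbol -1 ⇒ 37 is inert.

inert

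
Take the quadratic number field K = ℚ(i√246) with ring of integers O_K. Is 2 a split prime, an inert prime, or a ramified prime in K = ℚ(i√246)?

-246 mod 4 = 2, hence disc K = 4·(-246) = -984 and O_K = ℤ[√-246].
disc(K) = -984 = 2·(-492), so p = 2 is ramified.

2 is ramified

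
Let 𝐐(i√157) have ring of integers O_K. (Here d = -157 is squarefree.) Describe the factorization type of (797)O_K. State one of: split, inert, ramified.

d = -157 ≡ 3 (mod 4), so O_K = ℤ[√-157] and disc(K) = 4d = -628.
Since gcd(797, -628) = 1 the prime 797 does not ramify.
(-157/797) = 640^398 mod 797 = 1, giving Legendre symbol 1.
Legendre symbol 1 ⇒ 797 is split.

splits completely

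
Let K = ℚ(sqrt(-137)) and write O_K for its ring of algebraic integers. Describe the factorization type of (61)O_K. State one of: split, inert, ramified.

61 splits in O_K

-137 mod 4 = 3, hence disc K = 4·(-137) = -548 and O_K = ℤ[√-137].
61 ∤ -548, so 61 is unramified.
Euler's criterion: (-137)^30 mod 61 = 1. Thus (-137|61) = 1.
(-137/61) = 1, so 61 splits.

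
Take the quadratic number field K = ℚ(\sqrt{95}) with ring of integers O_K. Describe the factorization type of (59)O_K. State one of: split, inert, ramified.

p splits

95 mod 4 = 3, hence disc K = 4·95 = 380 and O_K = ℤ[√95].
disc(K) = 380 is not divisible by 59; 59 is unramified.
(95/59) = 36^29 mod 59 = 1, giving Legendre symbol 1.
(95/59) = 1, so 59 splits.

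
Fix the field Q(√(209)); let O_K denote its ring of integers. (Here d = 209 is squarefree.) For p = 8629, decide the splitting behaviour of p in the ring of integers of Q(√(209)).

d = 209 ≡ 1 (mod 4), so O_K = ℤ[(1+√209)/2] and disc(K) = d = 209.
disc(K) = 209 is not divisible by 8629; 8629 is unramified.
Euler's criterion: 209^4314 mod 8629 = 8628. Thus (209|8629) = -1.
d is a non-residue mod p, hence 8629 remains inert in O_K.

p is inert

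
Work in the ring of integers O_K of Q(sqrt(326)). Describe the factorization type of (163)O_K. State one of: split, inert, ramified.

p ramifies

Since 326 ≢ 1 mod 4, the ring of integers is ℤ[√326] with discriminant 4·326 = 1304.
163 divides disc(K) = 1304, so 163 ramifies.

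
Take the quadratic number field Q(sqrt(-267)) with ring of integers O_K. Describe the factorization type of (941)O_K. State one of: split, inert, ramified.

p splits

d = -267 ≡ 1 (mod 4), so O_K = ℤ[(1+√-267)/2] and disc(K) = d = -267.
disc(K) = -267 is not divisible by 941; 941 is unramified.
Legendre symbol by Euler's criterion: (-267/941) ≡ (-267)^470 ≡ 1 (mod 941), i.e. (-267/941) = 1.
d is a quadratic residue mod p, hence 941 splits in O_K.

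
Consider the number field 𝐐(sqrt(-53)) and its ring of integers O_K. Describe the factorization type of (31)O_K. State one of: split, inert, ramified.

split

d = -53 ≡ 3 (mod 4), so O_K = ℤ[√-53] and disc(K) = 4d = -212.
Since gcd(31, -212) = 1 the prime 31 does not ramify.
(-53/31) = 9^15 mod 31 = 1, giving Legendre symbol 1.
d is a quadratic residue mod p, hence 31 splits in O_K.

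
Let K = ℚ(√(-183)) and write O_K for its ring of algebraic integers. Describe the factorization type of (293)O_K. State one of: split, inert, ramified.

-183 mod 4 = 1, hence disc K = -183 and O_K = ℤ[(1+√-183)/2].
293 ∤ -183, so 293 is unramified.
Compute (-183/293) via Euler: 110^((293-1)/2) mod 293 = 292, so (-183/293) = -1.
Legendre symbol -1 ⇒ 293 is inert.

inert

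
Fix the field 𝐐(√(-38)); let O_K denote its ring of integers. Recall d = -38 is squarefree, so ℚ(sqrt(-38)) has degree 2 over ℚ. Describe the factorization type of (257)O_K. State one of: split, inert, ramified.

-38 mod 4 = 2, hence disc K = 4·(-38) = -152 and O_K = ℤ[√-38].
257 ∤ -152, so 257 is unramified.
Compute (-38/257) via Euler: 219^((257-1)/2) mod 257 = 256, so (-38/257) = -1.
(-38/257) = -1, so 257 is inert.

remains prime (inert)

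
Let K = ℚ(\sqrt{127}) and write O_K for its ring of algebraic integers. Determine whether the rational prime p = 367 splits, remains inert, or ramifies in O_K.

367 remains inert

d = 127 ≡ 3 (mod 4), so O_K = ℤ[√127] and disc(K) = 4d = 508.
Since gcd(367, 508) = 1 the prime 367 does not ramify.
Euler's criterion: 127^183 mod 367 = 366. Thus (127|367) = -1.
d is a non-residue mod p, hence 367 remains inert in O_K.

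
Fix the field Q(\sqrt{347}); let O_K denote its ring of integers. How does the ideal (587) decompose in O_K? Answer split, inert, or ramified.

347 mod 4 = 3, hence disc K = 4·347 = 1388 and O_K = ℤ[√347].
disc(K) = 1388 is not divisible by 587; 587 is unramified.
Legendre symbol by Euler's criterion: (347/587) ≡ 347^293 ≡ 1 (mod 587), i.e. (347/587) = 1.
Legendre symbol 1 ⇒ 587 is split.

splits completely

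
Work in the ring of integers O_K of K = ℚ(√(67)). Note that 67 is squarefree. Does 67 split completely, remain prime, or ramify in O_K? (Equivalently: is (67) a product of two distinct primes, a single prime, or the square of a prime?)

Since 67 ≢ 1 mod 4, the ring of integers is ℤ[√67] with discriminant 4·67 = 268.
Ramification test: 67 | 268. The prime 67 ramifies in K.

67 is ramified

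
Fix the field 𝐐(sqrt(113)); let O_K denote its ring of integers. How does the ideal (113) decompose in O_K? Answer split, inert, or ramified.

Since 113 ≡ 1 mod 4, the ring of integers is ℤ[(1+√113)/2] with discriminant 113.
Ramification test: 113 | 113. The prime 113 ramifies in K.

ramified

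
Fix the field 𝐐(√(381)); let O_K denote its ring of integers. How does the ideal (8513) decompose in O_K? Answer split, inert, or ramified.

d = 381 ≡ 1 (mod 4), so O_K = ℤ[(1+√381)/2] and disc(K) = d = 381.
Since gcd(8513, 381) = 1 the prime 8513 does not ramify.
Euler's criterion: 381^4256 mod 8513 = 8512. Thus (381|8513) = -1.
Legendre symbol -1 ⇒ 8513 is inert.

remains prime (inert)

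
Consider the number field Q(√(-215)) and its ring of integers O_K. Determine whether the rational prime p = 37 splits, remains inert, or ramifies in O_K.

d = -215 ≡ 1 (mod 4), so O_K = ℤ[(1+√-215)/2] and disc(K) = d = -215.
disc(K) = -215 is not divisible by 37; 37 is unramified.
Legendre symbol by Euler's criterion: (-215/37) ≡ (-215)^18 ≡ 1 (mod 37), i.e. (-215/37) = 1.
Legendre symbol 1 ⇒ 37 is split.

p splits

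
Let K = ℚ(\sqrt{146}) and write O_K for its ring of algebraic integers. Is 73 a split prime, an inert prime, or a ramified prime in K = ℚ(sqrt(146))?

d = 146 ≡ 2 (mod 4), so O_K = ℤ[√146] and disc(K) = 4d = 584.
Ramification test: 73 | 584. The prime 73 ramifies in K.

ramified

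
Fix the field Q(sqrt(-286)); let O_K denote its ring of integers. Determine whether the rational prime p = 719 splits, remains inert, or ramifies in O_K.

-286 mod 4 = 2, hence disc K = 4·(-286) = -1144 and O_K = ℤ[√-286].
Since gcd(719, -1144) = 1 the prime 719 does not ramify.
Compute (-286/719) via Euler: 433^((719-1)/2) mod 719 = 1, so (-286/719) = 1.
(-286/719) = 1, so 719 splits.

split — (719) = 𝔭₁𝔭₂ with 𝔭₁ ≠ 𝔭₂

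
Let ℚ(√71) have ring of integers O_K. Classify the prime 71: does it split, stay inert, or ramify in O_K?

71 mod 4 = 3, hence disc K = 4·71 = 284 and O_K = ℤ[√71].
Ramification test: 71 | 284. The prime 71 ramifies in K.

p ramifies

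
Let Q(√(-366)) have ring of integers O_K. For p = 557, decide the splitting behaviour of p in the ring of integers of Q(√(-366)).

Since -366 ≢ 1 mod 4, the ring of integers is ℤ[√-366] with discriminant 4·(-366) = -1464.
557 ∤ -1464, so 557 is unramified.
Legendre symbol by Euler's criterion: (-366/557) ≡ (-366)^278 ≡ 556 (mod 557), i.e. (-366/557) = -1.
Legendre symbol -1 ⇒ 557 is inert.

inert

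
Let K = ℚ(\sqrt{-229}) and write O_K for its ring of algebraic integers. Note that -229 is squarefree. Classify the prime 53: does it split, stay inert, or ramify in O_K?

split — (53) = 𝔭₁𝔭₂ with 𝔭₁ ≠ 𝔭₂

Since -229 ≢ 1 mod 4, the ring of integers is ℤ[√-229] with discriminant 4·(-229) = -916.
53 ∤ -916, so 53 is unramified.
Compute (-229/53) via Euler: 36^((53-1)/2) mod 53 = 1, so (-229/53) = 1.
Legendre symbol 1 ⇒ 53 is split.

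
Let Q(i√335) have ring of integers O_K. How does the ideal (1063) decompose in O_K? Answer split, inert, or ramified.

Since -335 ≡ 1 mod 4, the ring of integers is ℤ[(1+√-335)/2] with discriminant -335.
Since gcd(1063, -335) = 1 the prime 1063 does not ramify.
Compute (-335/1063) via Euler: 728^((1063-1)/2) mod 1063 = 1, so (-335/1063) = 1.
Legendre symbol 1 ⇒ 1063 is split.

1063 splits in O_K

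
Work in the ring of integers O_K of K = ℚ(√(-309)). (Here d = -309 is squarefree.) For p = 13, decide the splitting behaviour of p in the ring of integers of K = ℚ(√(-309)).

Since -309 ≢ 1 mod 4, the ring of integers is ℤ[√-309] with discriminant 4·(-309) = -1236.
Since gcd(13, -1236) = 1 the prime 13 does not ramify.
Compute (-309/13) via Euler: 3^((13-1)/2) mod 13 = 1, so (-309/13) = 1.
(-309/13) = 1, so 13 splits.

p splits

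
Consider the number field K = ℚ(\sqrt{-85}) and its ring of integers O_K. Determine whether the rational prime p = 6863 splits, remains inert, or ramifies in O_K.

inert

d = -85 ≡ 3 (mod 4), so O_K = ℤ[√-85] and disc(K) = 4d = -340.
6863 ∤ -340, so 6863 is unramified.
Legendre symbol by Euler's criterion: (-85/6863) ≡ (-85)^3431 ≡ 6862 (mod 6863), i.e. (-85/6863) = -1.
d is a non-residue mod p, hence 6863 remains inert in O_K.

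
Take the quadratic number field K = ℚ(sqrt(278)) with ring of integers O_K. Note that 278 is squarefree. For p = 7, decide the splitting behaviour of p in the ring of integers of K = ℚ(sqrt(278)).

inert

278 mod 4 = 2, hence disc K = 4·278 = 1112 and O_K = ℤ[√278].
7 ∤ 1112, so 7 is unramified.
Legendre symbol by Euler's criterion: (278/7) ≡ 278^3 ≡ 6 (mod 7), i.e. (278/7) = -1.
Legendre symbol -1 ⇒ 7 is inert.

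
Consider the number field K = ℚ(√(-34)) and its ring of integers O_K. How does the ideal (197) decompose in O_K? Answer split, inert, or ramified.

d = -34 ≡ 2 (mod 4), so O_K = ℤ[√-34] and disc(K) = 4d = -136.
197 ∤ -136, so 197 is unramified.
Legendre symbol by Euler's criterion: (-34/197) ≡ (-34)^98 ≡ 1 (mod 197), i.e. (-34/197) = 1.
(-34/197) = 1, so 197 splits.

p splits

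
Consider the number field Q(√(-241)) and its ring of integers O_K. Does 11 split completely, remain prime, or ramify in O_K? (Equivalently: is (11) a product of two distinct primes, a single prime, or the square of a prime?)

Since -241 ≢ 1 mod 4, the ring of integers is ℤ[√-241] with discriminant 4·(-241) = -964.
11 ∤ -964, so 11 is unramified.
Compute (-241/11) via Euler: 1^((11-1)/2) mod 11 = 1, so (-241/11) = 1.
Legendre symbol 1 ⇒ 11 is split.

p splits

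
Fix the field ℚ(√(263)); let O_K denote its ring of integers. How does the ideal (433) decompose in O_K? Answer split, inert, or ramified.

remains prime (inert)

Since 263 ≢ 1 mod 4, the ring of integers is ℤ[√263] with discriminant 4·263 = 1052.
disc(K) = 1052 is not divisible by 433; 433 is unramified.
Compute (263/433) via Euler: 263^((433-1)/2) mod 433 = 432, so (263/433) = -1.
d is a non-residue mod p, hence 433 remains inert in O_K.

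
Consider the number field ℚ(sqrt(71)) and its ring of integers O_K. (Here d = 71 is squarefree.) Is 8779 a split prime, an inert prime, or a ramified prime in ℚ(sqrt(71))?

p splits

71 mod 4 = 3, hence disc K = 4·71 = 284 and O_K = ℤ[√71].
disc(K) = 284 is not divisible by 8779; 8779 is unramified.
Euler's criterion: 71^4389 mod 8779 = 1. Thus (71|8779) = 1.
Legendre symbol 1 ⇒ 8779 is split.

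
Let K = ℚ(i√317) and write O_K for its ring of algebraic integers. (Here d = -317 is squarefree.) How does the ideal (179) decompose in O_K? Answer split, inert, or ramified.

d = -317 ≡ 3 (mod 4), so O_K = ℤ[√-317] and disc(K) = 4d = -1268.
Since gcd(179, -1268) = 1 the prime 179 does not ramify.
Legendre symbol by Euler's criterion: (-317/179) ≡ (-317)^89 ≡ 178 (mod 179), i.e. (-317/179) = -1.
d is a non-residue mod p, hence 179 remains inert in O_K.

p is inert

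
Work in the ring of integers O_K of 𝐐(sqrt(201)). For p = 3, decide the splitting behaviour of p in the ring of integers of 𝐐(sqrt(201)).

201 mod 4 = 1, hence disc K = 201 and O_K = ℤ[(1+√201)/2].
disc(K) = 201 = 3·67, so p = 3 is ramified.

ramifies in O_K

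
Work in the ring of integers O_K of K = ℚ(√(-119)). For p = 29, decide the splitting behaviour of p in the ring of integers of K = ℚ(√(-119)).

remains prime (inert)

-119 mod 4 = 1, hence disc K = -119 and O_K = ℤ[(1+√-119)/2].
Since gcd(29, -119) = 1 the prime 29 does not ramify.
Legendre symbol by Euler's criterion: (-119/29) ≡ (-119)^14 ≡ 28 (mod 29), i.e. (-119/29) = -1.
d is a non-residue mod p, hence 29 remains inert in O_K.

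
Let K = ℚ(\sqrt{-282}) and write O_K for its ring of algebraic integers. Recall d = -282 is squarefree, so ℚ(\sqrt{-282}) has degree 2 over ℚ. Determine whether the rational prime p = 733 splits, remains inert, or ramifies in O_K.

inert — (733) stays prime in O_K

-282 mod 4 = 2, hence disc K = 4·(-282) = -1128 and O_K = ℤ[√-282].
733 ∤ -1128, so 733 is unramified.
Euler's criterion: (-282)^366 mod 733 = 732. Thus (-282|733) = -1.
d is a non-residue mod p, hence 733 remains inert in O_K.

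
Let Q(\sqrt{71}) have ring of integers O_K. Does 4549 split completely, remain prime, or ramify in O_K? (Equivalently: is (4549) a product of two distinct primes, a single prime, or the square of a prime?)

71 mod 4 = 3, hence disc K = 4·71 = 284 and O_K = ℤ[√71].
disc(K) = 284 is not divisible by 4549; 4549 is unramified.
Euler's criterion: 71^2274 mod 4549 = 1. Thus (71|4549) = 1.
d is a quadratic residue mod p, hence 4549 splits in O_K.

splits completely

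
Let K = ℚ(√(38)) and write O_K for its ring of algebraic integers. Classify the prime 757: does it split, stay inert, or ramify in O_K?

remains prime (inert)

Since 38 ≢ 1 mod 4, the ring of integers is ℤ[√38] with discriminant 4·38 = 152.
disc(K) = 152 is not divisible by 757; 757 is unramified.
Legendre symbol by Euler's criterion: (38/757) ≡ 38^378 ≡ 756 (mod 757), i.e. (38/757) = -1.
d is a non-residue mod p, hence 757 remains inert in O_K.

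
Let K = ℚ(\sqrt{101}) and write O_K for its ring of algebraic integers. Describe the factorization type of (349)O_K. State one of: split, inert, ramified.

Since 101 ≡ 1 mod 4, the ring of integers is ℤ[(1+√101)/2] with discriminant 101.
disc(K) = 101 is not divisible by 349; 349 is unramified.
Legendre symbol by Euler's criterion: (101/349) ≡ 101^174 ≡ 348 (mod 349), i.e. (101/349) = -1.
(101/349) = -1, so 349 is inert.

p is inert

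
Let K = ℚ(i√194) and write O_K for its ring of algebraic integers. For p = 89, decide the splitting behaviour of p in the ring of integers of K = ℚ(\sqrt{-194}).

splits completely

d = -194 ≡ 2 (mod 4), so O_K = ℤ[√-194] and disc(K) = 4d = -776.
Since gcd(89, -776) = 1 the prime 89 does not ramify.
Legendre symbol by Euler's criterion: (-194/89) ≡ (-194)^44 ≡ 1 (mod 89), i.e. (-194/89) = 1.
d is a quadratic residue mod p, hence 89 splits in O_K.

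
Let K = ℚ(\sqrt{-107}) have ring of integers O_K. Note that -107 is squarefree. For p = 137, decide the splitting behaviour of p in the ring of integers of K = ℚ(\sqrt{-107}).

splits completely

-107 mod 4 = 1, hence disc K = -107 and O_K = ℤ[(1+√-107)/2].
disc(K) = -107 is not divisible by 137; 137 is unramified.
Compute (-107/137) via Euler: 30^((137-1)/2) mod 137 = 1, so (-107/137) = 1.
(-107/137) = 1, so 137 splits.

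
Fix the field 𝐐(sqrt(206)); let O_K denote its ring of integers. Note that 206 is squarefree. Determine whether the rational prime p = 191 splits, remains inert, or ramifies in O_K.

d = 206 ≡ 2 (mod 4), so O_K = ℤ[√206] and disc(K) = 4d = 824.
Since gcd(191, 824) = 1 the prime 191 does not ramify.
Compute (206/191) via Euler: 15^((191-1)/2) mod 191 = 1, so (206/191) = 1.
Legendre symbol 1 ⇒ 191 is split.

splits completely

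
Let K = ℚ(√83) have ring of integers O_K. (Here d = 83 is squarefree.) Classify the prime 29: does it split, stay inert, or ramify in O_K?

Since 83 ≢ 1 mod 4, the ring of integers is ℤ[√83] with discriminant 4·83 = 332.
29 ∤ 332, so 29 is unramified.
Compute (83/29) via Euler: 25^((29-1)/2) mod 29 = 1, so (83/29) = 1.
d is a quadratic residue mod p, hence 29 splits in O_K.

29 splits in O_K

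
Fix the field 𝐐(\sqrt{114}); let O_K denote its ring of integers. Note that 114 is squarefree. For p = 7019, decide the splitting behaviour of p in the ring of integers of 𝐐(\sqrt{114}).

p is inert

114 mod 4 = 2, hence disc K = 4·114 = 456 and O_K = ℤ[√114].
disc(K) = 456 is not divisible by 7019; 7019 is unramified.
Legendre symbol by Euler's criterion: (114/7019) ≡ 114^3509 ≡ 7018 (mod 7019), i.e. (114/7019) = -1.
Legendre symbol -1 ⇒ 7019 is inert.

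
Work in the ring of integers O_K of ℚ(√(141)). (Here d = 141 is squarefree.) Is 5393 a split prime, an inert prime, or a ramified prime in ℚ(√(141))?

d = 141 ≡ 1 (mod 4), so O_K = ℤ[(1+√141)/2] and disc(K) = d = 141.
5393 ∤ 141, so 5393 is unramified.
Euler's criterion: 141^2696 mod 5393 = 1. Thus (141|5393) = 1.
(141/5393) = 1, so 5393 splits.

splits completely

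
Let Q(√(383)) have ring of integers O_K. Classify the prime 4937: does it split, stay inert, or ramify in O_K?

383 mod 4 = 3, hence disc K = 4·383 = 1532 and O_K = ℤ[√383].
4937 ∤ 1532, so 4937 is unramified.
Legendre symbol by Euler's criterion: (383/4937) ≡ 383^2468 ≡ 4936 (mod 4937), i.e. (383/4937) = -1.
Legendre symbol -1 ⇒ 4937 is inert.

remains prime (inert)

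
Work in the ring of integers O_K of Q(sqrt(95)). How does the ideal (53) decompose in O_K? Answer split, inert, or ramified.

p splits

d = 95 ≡ 3 (mod 4), so O_K = ℤ[√95] and disc(K) = 4d = 380.
Since gcd(53, 380) = 1 the prime 53 does not ramify.
Legendre symbol by Euler's criterion: (95/53) ≡ 95^26 ≡ 1 (mod 53), i.e. (95/53) = 1.
d is a quadratic residue mod p, hence 53 splits in O_K.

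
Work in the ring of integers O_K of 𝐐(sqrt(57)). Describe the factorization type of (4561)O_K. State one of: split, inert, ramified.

57 mod 4 = 1, hence disc K = 57 and O_K = ℤ[(1+√57)/2].
4561 ∤ 57, so 4561 is unramified.
Legendre symbol by Euler's criterion: (57/4561) ≡ 57^2280 ≡ 1 (mod 4561), i.e. (57/4561) = 1.
d is a quadratic residue mod p, hence 4561 splits in O_K.

4561 splits in O_K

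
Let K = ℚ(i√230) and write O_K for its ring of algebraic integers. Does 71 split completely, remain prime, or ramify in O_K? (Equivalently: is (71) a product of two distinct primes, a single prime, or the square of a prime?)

split

Since -230 ≢ 1 mod 4, the ring of integers is ℤ[√-230] with discriminant 4·(-230) = -920.
71 ∤ -920, so 71 is unramified.
Compute (-230/71) via Euler: 54^((71-1)/2) mod 71 = 1, so (-230/71) = 1.
Legendre symbol 1 ⇒ 71 is split.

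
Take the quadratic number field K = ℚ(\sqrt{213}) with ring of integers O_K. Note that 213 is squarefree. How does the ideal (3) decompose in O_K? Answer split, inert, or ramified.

ramified

213 mod 4 = 1, hence disc K = 213 and O_K = ℤ[(1+√213)/2].
3 divides disc(K) = 213, so 3 ramifies.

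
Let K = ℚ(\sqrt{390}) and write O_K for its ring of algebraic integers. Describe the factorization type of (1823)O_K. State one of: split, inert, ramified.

inert

d = 390 ≡ 2 (mod 4), so O_K = ℤ[√390] and disc(K) = 4d = 1560.
disc(K) = 1560 is not divisible by 1823; 1823 is unramified.
Euler's criterion: 390^911 mod 1823 = 1822. Thus (390|1823) = -1.
(390/1823) = -1, so 1823 is inert.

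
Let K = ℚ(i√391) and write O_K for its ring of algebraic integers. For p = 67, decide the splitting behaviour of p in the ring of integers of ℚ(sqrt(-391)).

p is inert

Since -391 ≡ 1 mod 4, the ring of integers is ℤ[(1+√-391)/2] with discriminant -391.
Since gcd(67, -391) = 1 the prime 67 does not ramify.
Legendre symbol by Euler's criterion: (-391/67) ≡ (-391)^33 ≡ 66 (mod 67), i.e. (-391/67) = -1.
Legendre symbol -1 ⇒ 67 is inert.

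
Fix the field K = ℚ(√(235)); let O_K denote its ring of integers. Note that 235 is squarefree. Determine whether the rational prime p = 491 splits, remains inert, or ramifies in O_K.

d = 235 ≡ 3 (mod 4), so O_K = ℤ[√235] and disc(K) = 4d = 940.
Since gcd(491, 940) = 1 the prime 491 does not ramify.
Euler's criterion: 235^245 mod 491 = 490. Thus (235|491) = -1.
Legendre symbol -1 ⇒ 491 is inert.

p is inert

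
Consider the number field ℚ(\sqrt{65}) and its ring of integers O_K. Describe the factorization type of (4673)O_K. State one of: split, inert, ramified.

65 mod 4 = 1, hence disc K = 65 and O_K = ℤ[(1+√65)/2].
Since gcd(4673, 65) = 1 the prime 4673 does not ramify.
Legendre symbol by Euler's criterion: (65/4673) ≡ 65^2336 ≡ 1 (mod 4673), i.e. (65/4673) = 1.
Legendre symbol 1 ⇒ 4673 is split.

4673 splits in O_K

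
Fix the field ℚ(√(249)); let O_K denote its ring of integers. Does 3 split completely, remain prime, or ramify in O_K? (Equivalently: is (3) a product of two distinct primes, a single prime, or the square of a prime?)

ramified — (3) = 𝔭²

d = 249 ≡ 1 (mod 4), so O_K = ℤ[(1+√249)/2] and disc(K) = d = 249.
disc(K) = 249 = 3·83, so p = 3 is ramified.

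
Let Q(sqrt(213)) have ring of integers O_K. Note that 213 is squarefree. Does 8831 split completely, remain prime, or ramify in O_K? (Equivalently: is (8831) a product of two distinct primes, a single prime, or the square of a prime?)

p is inert

213 mod 4 = 1, hence disc K = 213 and O_K = ℤ[(1+√213)/2].
8831 ∤ 213, so 8831 is unramified.
(213/8831) = 213^4415 mod 8831 = 8830, giving Legendre symbol -1.
Legendre symbol -1 ⇒ 8831 is inert.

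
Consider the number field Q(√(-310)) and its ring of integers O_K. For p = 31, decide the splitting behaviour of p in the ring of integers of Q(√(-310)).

-310 mod 4 = 2, hence disc K = 4·(-310) = -1240 and O_K = ℤ[√-310].
disc(K) = -1240 = 31·(-40), so p = 31 is ramified.

p ramifies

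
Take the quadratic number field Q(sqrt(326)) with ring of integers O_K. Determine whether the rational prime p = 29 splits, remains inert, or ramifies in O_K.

p splits

d = 326 ≡ 2 (mod 4), so O_K = ℤ[√326] and disc(K) = 4d = 1304.
Since gcd(29, 1304) = 1 the prime 29 does not ramify.
Euler's criterion: 326^14 mod 29 = 1. Thus (326|29) = 1.
(326/29) = 1, so 29 splits.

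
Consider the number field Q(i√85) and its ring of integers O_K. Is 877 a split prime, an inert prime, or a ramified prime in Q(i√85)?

split — (877) = 𝔭₁𝔭₂ with 𝔭₁ ≠ 𝔭₂

d = -85 ≡ 3 (mod 4), so O_K = ℤ[√-85] and disc(K) = 4d = -340.
877 ∤ -340, so 877 is unramified.
Legendre symbol by Euler's criterion: (-85/877) ≡ (-85)^438 ≡ 1 (mod 877), i.e. (-85/877) = 1.
d is a quadratic residue mod p, hence 877 splits in O_K.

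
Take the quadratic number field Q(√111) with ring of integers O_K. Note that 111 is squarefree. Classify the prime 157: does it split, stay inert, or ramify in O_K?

Since 111 ≢ 1 mod 4, the ring of integers is ℤ[√111] with discriminant 4·111 = 444.
157 ∤ 444, so 157 is unramified.
Legendre symbol by Euler's criterion: (111/157) ≡ 111^78 ≡ 1 (mod 157), i.e. (111/157) = 1.
Legendre symbol 1 ⇒ 157 is split.

splits completely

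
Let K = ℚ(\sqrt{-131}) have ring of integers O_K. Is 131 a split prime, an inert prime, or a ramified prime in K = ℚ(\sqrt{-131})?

Since -131 ≡ 1 mod 4, the ring of integers is ℤ[(1+√-131)/2] with discriminant -131.
disc(K) = -131 = 131·(-1), so p = 131 is ramified.

ramifies in O_K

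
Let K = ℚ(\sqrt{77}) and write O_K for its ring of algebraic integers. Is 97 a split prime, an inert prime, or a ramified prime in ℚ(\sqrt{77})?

inert

77 mod 4 = 1, hence disc K = 77 and O_K = ℤ[(1+√77)/2].
Since gcd(97, 77) = 1 the prime 97 does not ramify.
Compute (77/97) via Euler: 77^((97-1)/2) mod 97 = 96, so (77/97) = -1.
(77/97) = -1, so 97 is inert.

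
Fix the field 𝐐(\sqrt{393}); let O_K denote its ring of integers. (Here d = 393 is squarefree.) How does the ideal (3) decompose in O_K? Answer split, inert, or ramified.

Since 393 ≡ 1 mod 4, the ring of integers is ℤ[(1+√393)/2] with discriminant 393.
Ramification test: 3 | 393. The prime 3 ramifies in K.

ramified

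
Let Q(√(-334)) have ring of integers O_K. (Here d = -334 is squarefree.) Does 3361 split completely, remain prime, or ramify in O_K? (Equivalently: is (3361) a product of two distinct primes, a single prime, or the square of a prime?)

Since -334 ≢ 1 mod 4, the ring of integers is ℤ[√-334] with discriminant 4·(-334) = -1336.
Since gcd(3361, -1336) = 1 the prime 3361 does not ramify.
(-334/3361) = 3027^1680 mod 3361 = 1, giving Legendre symbol 1.
(-334/3361) = 1, so 3361 splits.

3361 splits in O_K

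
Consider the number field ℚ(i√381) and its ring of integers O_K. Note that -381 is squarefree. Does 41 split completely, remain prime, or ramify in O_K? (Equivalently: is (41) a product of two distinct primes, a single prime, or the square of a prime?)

d = -381 ≡ 3 (mod 4), so O_K = ℤ[√-381] and disc(K) = 4d = -1524.
41 ∤ -1524, so 41 is unramified.
(-381/41) = 29^20 mod 41 = 40, giving Legendre symbol -1.
Legendre symbol -1 ⇒ 41 is inert.

41 remains inert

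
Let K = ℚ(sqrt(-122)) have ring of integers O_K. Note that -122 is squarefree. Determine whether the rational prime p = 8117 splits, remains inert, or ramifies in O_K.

Since -122 ≢ 1 mod 4, the ring of integers is ℤ[√-122] with discriminant 4·(-122) = -488.
8117 ∤ -488, so 8117 is unramified.
(-122/8117) = 7995^4058 mod 8117 = 8116, giving Legendre symbol -1.
(-122/8117) = -1, so 8117 is inert.

inert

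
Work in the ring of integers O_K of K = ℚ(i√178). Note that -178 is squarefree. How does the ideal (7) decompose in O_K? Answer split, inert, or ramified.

d = -178 ≡ 2 (mod 4), so O_K = ℤ[√-178] and disc(K) = 4d = -712.
Since gcd(7, -712) = 1 the prime 7 does not ramify.
Legendre symbol by Euler's criterion: (-178/7) ≡ (-178)^3 ≡ 1 (mod 7), i.e. (-178/7) = 1.
Legendre symbol 1 ⇒ 7 is split.

7 splits in O_K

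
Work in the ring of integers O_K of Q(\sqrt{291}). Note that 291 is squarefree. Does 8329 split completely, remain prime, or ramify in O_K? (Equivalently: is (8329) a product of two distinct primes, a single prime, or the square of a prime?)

inert — (8329) stays prime in O_K

291 mod 4 = 3, hence disc K = 4·291 = 1164 and O_K = ℤ[√291].
Since gcd(8329, 1164) = 1 the prime 8329 does not ramify.
Compute (291/8329) via Euler: 291^((8329-1)/2) mod 8329 = 8328, so (291/8329) = -1.
Legendre symbol -1 ⇒ 8329 is inert.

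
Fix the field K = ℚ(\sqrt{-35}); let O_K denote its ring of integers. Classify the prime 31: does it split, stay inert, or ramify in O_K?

d = -35 ≡ 1 (mod 4), so O_K = ℤ[(1+√-35)/2] and disc(K) = d = -35.
Since gcd(31, -35) = 1 the prime 31 does not ramify.
Legendre symbol by Euler's criterion: (-35/31) ≡ (-35)^15 ≡ 30 (mod 31), i.e. (-35/31) = -1.
d is a non-residue mod p, hence 31 remains inert in O_K.

inert — (31) stays prime in O_K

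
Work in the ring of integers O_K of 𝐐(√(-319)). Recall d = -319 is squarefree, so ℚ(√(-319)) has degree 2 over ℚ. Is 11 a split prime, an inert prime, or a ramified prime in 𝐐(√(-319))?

-319 mod 4 = 1, hence disc K = -319 and O_K = ℤ[(1+√-319)/2].
disc(K) = -319 = 11·(-29), so p = 11 is ramified.

ramified — (11) = 𝔭²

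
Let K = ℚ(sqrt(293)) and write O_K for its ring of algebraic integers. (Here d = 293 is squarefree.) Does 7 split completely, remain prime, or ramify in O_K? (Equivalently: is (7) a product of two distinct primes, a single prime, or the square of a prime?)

d = 293 ≡ 1 (mod 4), so O_K = ℤ[(1+√293)/2] and disc(K) = d = 293.
Since gcd(7, 293) = 1 the prime 7 does not ramify.
Legendre symbol by Euler's criterion: (293/7) ≡ 293^3 ≡ 6 (mod 7), i.e. (293/7) = -1.
(293/7) = -1, so 7 is inert.

inert — (7) stays prime in O_K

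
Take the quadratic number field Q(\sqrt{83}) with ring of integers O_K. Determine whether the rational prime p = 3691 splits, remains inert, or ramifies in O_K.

splits completely

83 mod 4 = 3, hence disc K = 4·83 = 332 and O_K = ℤ[√83].
Since gcd(3691, 332) = 1 the prime 3691 does not ramify.
Compute (83/3691) via Euler: 83^((3691-1)/2) mod 3691 = 1, so (83/3691) = 1.
Legendre symbol 1 ⇒ 3691 is split.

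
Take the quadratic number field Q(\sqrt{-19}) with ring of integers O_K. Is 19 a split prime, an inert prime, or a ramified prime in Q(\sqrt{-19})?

ramified — (19) = 𝔭²

d = -19 ≡ 1 (mod 4), so O_K = ℤ[(1+√-19)/2] and disc(K) = d = -19.
19 divides disc(K) = -19, so 19 ramifies.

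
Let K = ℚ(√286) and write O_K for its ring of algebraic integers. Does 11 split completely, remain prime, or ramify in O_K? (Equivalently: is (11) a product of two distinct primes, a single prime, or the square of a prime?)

286 mod 4 = 2, hence disc K = 4·286 = 1144 and O_K = ℤ[√286].
Ramification test: 11 | 1144. The prime 11 ramifies in K.

p ramifies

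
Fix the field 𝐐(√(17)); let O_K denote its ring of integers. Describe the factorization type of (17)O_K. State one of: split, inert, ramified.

17 mod 4 = 1, hence disc K = 17 and O_K = ℤ[(1+√17)/2].
17 divides disc(K) = 17, so 17 ramifies.

ramified — (17) = 𝔭²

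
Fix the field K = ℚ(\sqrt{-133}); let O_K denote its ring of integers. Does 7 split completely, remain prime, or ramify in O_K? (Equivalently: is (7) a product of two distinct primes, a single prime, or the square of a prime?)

-133 mod 4 = 3, hence disc K = 4·(-133) = -532 and O_K = ℤ[√-133].
disc(K) = -532 = 7·(-76), so p = 7 is ramified.

p ramifies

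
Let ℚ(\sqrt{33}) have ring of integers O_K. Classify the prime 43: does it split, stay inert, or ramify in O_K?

inert — (43) stays prime in O_K

33 mod 4 = 1, hence disc K = 33 and O_K = ℤ[(1+√33)/2].
Since gcd(43, 33) = 1 the prime 43 does not ramify.
Euler's criterion: 33^21 mod 43 = 42. Thus (33|43) = -1.
Legendre symbol -1 ⇒ 43 is inert.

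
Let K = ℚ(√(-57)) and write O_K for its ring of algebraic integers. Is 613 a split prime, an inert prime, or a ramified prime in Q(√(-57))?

d = -57 ≡ 3 (mod 4), so O_K = ℤ[√-57] and disc(K) = 4d = -228.
disc(K) = -228 is not divisible by 613; 613 is unramified.
Legendre symbol by Euler's criterion: (-57/613) ≡ (-57)^306 ≡ 1 (mod 613), i.e. (-57/613) = 1.
d is a quadratic residue mod p, hence 613 splits in O_K.

split — (613) = 𝔭₁𝔭₂ with 𝔭₁ ≠ 𝔭₂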